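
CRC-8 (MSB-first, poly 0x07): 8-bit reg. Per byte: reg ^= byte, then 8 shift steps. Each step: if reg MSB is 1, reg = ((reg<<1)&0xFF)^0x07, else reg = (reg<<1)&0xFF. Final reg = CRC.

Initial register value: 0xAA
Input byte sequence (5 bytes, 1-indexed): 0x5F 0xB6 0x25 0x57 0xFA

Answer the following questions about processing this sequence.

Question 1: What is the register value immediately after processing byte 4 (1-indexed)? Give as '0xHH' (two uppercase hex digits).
After byte 1 (0x5F): reg=0xC5
After byte 2 (0xB6): reg=0x5E
After byte 3 (0x25): reg=0x66
After byte 4 (0x57): reg=0x97

Answer: 0x97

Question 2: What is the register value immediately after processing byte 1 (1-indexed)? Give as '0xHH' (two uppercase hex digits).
Answer: 0xC5

Derivation:
After byte 1 (0x5F): reg=0xC5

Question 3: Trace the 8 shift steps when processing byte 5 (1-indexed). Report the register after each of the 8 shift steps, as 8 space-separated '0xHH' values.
After byte 1 (0x5F): reg=0xC5
After byte 2 (0xB6): reg=0x5E
After byte 3 (0x25): reg=0x66
After byte 4 (0x57): reg=0x97
Register before byte 5: 0x97
After XOR with byte 0xFA: 0x6D

Answer: 0xDA 0xB3 0x61 0xC2 0x83 0x01 0x02 0x04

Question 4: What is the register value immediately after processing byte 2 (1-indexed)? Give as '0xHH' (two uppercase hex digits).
Answer: 0x5E

Derivation:
After byte 1 (0x5F): reg=0xC5
After byte 2 (0xB6): reg=0x5E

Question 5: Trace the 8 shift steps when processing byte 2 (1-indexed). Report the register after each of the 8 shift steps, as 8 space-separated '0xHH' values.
After byte 1 (0x5F): reg=0xC5
Register before byte 2: 0xC5
After XOR with byte 0xB6: 0x73

Answer: 0xE6 0xCB 0x91 0x25 0x4A 0x94 0x2F 0x5E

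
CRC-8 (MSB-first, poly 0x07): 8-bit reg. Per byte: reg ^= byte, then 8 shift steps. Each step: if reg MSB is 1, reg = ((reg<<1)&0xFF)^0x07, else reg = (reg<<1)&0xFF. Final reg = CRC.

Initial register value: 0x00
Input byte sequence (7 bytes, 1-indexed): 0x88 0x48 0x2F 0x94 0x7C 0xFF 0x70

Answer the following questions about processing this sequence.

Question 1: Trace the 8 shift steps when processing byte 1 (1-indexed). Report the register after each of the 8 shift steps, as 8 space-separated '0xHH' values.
Answer: 0x17 0x2E 0x5C 0xB8 0x77 0xEE 0xDB 0xB1

Derivation:
Register before byte 1: 0x00
After XOR with byte 0x88: 0x88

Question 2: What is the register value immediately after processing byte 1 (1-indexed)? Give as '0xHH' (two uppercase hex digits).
After byte 1 (0x88): reg=0xB1

Answer: 0xB1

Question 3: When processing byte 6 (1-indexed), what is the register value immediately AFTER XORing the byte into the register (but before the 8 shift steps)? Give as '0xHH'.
Register before byte 6: 0x67
Byte 6: 0xFF
0x67 XOR 0xFF = 0x98

Answer: 0x98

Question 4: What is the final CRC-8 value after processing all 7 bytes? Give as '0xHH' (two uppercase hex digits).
After byte 1 (0x88): reg=0xB1
After byte 2 (0x48): reg=0xE1
After byte 3 (0x2F): reg=0x64
After byte 4 (0x94): reg=0xDE
After byte 5 (0x7C): reg=0x67
After byte 6 (0xFF): reg=0xC1
After byte 7 (0x70): reg=0x1E

Answer: 0x1E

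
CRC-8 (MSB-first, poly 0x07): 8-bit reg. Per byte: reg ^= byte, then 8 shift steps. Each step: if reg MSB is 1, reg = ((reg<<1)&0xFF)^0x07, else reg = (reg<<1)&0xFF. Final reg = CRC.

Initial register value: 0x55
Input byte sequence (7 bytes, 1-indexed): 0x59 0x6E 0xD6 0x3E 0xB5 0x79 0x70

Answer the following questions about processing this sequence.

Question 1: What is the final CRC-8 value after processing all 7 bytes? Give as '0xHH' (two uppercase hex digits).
After byte 1 (0x59): reg=0x24
After byte 2 (0x6E): reg=0xF1
After byte 3 (0xD6): reg=0xF5
After byte 4 (0x3E): reg=0x7F
After byte 5 (0xB5): reg=0x78
After byte 6 (0x79): reg=0x07
After byte 7 (0x70): reg=0x42

Answer: 0x42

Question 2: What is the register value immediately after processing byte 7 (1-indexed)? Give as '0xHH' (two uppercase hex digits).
After byte 1 (0x59): reg=0x24
After byte 2 (0x6E): reg=0xF1
After byte 3 (0xD6): reg=0xF5
After byte 4 (0x3E): reg=0x7F
After byte 5 (0xB5): reg=0x78
After byte 6 (0x79): reg=0x07
After byte 7 (0x70): reg=0x42

Answer: 0x42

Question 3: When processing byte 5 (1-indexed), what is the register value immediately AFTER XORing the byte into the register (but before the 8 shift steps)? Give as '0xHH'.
Answer: 0xCA

Derivation:
Register before byte 5: 0x7F
Byte 5: 0xB5
0x7F XOR 0xB5 = 0xCA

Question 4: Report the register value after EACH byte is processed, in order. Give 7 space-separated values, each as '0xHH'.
0x24 0xF1 0xF5 0x7F 0x78 0x07 0x42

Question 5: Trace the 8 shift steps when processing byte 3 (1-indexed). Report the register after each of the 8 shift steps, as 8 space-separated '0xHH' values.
After byte 1 (0x59): reg=0x24
After byte 2 (0x6E): reg=0xF1
Register before byte 3: 0xF1
After XOR with byte 0xD6: 0x27

Answer: 0x4E 0x9C 0x3F 0x7E 0xFC 0xFF 0xF9 0xF5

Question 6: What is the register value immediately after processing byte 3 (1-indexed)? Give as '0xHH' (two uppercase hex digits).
Answer: 0xF5

Derivation:
After byte 1 (0x59): reg=0x24
After byte 2 (0x6E): reg=0xF1
After byte 3 (0xD6): reg=0xF5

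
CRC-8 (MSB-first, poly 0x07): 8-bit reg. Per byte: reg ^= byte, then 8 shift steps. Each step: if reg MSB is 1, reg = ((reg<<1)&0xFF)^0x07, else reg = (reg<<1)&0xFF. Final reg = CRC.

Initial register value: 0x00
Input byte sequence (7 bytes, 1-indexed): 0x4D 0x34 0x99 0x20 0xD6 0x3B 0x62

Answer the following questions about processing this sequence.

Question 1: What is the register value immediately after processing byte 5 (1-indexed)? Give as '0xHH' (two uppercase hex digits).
Answer: 0xDC

Derivation:
After byte 1 (0x4D): reg=0xE4
After byte 2 (0x34): reg=0x3E
After byte 3 (0x99): reg=0x7C
After byte 4 (0x20): reg=0x93
After byte 5 (0xD6): reg=0xDC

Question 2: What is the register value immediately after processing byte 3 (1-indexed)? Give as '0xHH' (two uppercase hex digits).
Answer: 0x7C

Derivation:
After byte 1 (0x4D): reg=0xE4
After byte 2 (0x34): reg=0x3E
After byte 3 (0x99): reg=0x7C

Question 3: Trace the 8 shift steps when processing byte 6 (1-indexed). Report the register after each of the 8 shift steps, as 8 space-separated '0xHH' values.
After byte 1 (0x4D): reg=0xE4
After byte 2 (0x34): reg=0x3E
After byte 3 (0x99): reg=0x7C
After byte 4 (0x20): reg=0x93
After byte 5 (0xD6): reg=0xDC
Register before byte 6: 0xDC
After XOR with byte 0x3B: 0xE7

Answer: 0xC9 0x95 0x2D 0x5A 0xB4 0x6F 0xDE 0xBB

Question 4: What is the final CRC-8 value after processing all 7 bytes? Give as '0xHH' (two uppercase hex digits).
After byte 1 (0x4D): reg=0xE4
After byte 2 (0x34): reg=0x3E
After byte 3 (0x99): reg=0x7C
After byte 4 (0x20): reg=0x93
After byte 5 (0xD6): reg=0xDC
After byte 6 (0x3B): reg=0xBB
After byte 7 (0x62): reg=0x01

Answer: 0x01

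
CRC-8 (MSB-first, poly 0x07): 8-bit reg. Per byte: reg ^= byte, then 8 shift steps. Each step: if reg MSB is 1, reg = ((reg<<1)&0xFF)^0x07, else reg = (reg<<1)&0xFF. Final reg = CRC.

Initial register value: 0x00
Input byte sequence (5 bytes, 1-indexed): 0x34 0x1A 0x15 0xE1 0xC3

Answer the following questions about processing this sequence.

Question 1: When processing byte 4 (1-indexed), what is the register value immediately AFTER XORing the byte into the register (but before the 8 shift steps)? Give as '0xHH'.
Register before byte 4: 0xF4
Byte 4: 0xE1
0xF4 XOR 0xE1 = 0x15

Answer: 0x15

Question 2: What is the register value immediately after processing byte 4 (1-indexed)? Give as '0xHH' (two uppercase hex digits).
After byte 1 (0x34): reg=0x8C
After byte 2 (0x1A): reg=0xEB
After byte 3 (0x15): reg=0xF4
After byte 4 (0xE1): reg=0x6B

Answer: 0x6B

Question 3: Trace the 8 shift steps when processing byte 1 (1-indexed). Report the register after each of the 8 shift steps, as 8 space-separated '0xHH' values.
Register before byte 1: 0x00
After XOR with byte 0x34: 0x34

Answer: 0x68 0xD0 0xA7 0x49 0x92 0x23 0x46 0x8C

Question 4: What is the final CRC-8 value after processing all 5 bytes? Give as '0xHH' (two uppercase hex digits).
After byte 1 (0x34): reg=0x8C
After byte 2 (0x1A): reg=0xEB
After byte 3 (0x15): reg=0xF4
After byte 4 (0xE1): reg=0x6B
After byte 5 (0xC3): reg=0x51

Answer: 0x51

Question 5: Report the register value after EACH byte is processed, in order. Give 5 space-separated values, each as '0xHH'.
0x8C 0xEB 0xF4 0x6B 0x51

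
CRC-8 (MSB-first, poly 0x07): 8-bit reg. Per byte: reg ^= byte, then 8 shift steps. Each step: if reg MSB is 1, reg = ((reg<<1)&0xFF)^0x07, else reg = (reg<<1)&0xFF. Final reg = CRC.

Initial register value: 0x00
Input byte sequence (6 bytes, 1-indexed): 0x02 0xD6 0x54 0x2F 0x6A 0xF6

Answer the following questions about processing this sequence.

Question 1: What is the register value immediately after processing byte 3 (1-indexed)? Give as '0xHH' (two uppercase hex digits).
After byte 1 (0x02): reg=0x0E
After byte 2 (0xD6): reg=0x06
After byte 3 (0x54): reg=0xB9

Answer: 0xB9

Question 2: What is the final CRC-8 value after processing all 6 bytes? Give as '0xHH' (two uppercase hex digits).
After byte 1 (0x02): reg=0x0E
After byte 2 (0xD6): reg=0x06
After byte 3 (0x54): reg=0xB9
After byte 4 (0x2F): reg=0xEB
After byte 5 (0x6A): reg=0x8E
After byte 6 (0xF6): reg=0x6F

Answer: 0x6F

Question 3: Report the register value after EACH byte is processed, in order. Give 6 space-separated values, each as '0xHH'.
0x0E 0x06 0xB9 0xEB 0x8E 0x6F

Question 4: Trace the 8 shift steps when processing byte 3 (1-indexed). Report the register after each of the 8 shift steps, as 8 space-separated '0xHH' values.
Answer: 0xA4 0x4F 0x9E 0x3B 0x76 0xEC 0xDF 0xB9

Derivation:
After byte 1 (0x02): reg=0x0E
After byte 2 (0xD6): reg=0x06
Register before byte 3: 0x06
After XOR with byte 0x54: 0x52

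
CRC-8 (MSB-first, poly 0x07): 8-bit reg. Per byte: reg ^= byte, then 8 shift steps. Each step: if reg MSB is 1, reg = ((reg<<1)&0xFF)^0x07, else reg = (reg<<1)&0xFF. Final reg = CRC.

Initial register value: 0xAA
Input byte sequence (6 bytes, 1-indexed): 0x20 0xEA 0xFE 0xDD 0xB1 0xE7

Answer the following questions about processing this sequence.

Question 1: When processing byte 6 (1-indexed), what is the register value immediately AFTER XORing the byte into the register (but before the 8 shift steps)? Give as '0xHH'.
Answer: 0x58

Derivation:
Register before byte 6: 0xBF
Byte 6: 0xE7
0xBF XOR 0xE7 = 0x58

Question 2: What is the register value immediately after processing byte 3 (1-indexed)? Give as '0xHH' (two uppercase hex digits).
After byte 1 (0x20): reg=0xBF
After byte 2 (0xEA): reg=0xAC
After byte 3 (0xFE): reg=0xB9

Answer: 0xB9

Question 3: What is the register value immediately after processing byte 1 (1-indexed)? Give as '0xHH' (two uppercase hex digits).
After byte 1 (0x20): reg=0xBF

Answer: 0xBF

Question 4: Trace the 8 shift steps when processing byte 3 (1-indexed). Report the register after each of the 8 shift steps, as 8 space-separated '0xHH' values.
Answer: 0xA4 0x4F 0x9E 0x3B 0x76 0xEC 0xDF 0xB9

Derivation:
After byte 1 (0x20): reg=0xBF
After byte 2 (0xEA): reg=0xAC
Register before byte 3: 0xAC
After XOR with byte 0xFE: 0x52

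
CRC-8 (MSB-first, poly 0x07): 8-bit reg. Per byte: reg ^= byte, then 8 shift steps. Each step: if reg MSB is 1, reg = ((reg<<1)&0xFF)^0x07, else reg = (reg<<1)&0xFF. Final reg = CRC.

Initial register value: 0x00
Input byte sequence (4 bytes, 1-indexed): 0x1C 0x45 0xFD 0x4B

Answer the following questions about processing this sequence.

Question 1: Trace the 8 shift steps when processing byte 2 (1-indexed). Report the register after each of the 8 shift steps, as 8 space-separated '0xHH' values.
After byte 1 (0x1C): reg=0x54
Register before byte 2: 0x54
After XOR with byte 0x45: 0x11

Answer: 0x22 0x44 0x88 0x17 0x2E 0x5C 0xB8 0x77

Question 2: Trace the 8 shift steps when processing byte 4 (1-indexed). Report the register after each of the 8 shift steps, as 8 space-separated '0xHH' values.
Answer: 0xEF 0xD9 0xB5 0x6D 0xDA 0xB3 0x61 0xC2

Derivation:
After byte 1 (0x1C): reg=0x54
After byte 2 (0x45): reg=0x77
After byte 3 (0xFD): reg=0xBF
Register before byte 4: 0xBF
After XOR with byte 0x4B: 0xF4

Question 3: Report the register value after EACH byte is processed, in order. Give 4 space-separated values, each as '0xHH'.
0x54 0x77 0xBF 0xC2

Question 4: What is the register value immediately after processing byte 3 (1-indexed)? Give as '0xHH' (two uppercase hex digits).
Answer: 0xBF

Derivation:
After byte 1 (0x1C): reg=0x54
After byte 2 (0x45): reg=0x77
After byte 3 (0xFD): reg=0xBF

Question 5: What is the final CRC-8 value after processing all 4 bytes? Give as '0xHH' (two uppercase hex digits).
Answer: 0xC2

Derivation:
After byte 1 (0x1C): reg=0x54
After byte 2 (0x45): reg=0x77
After byte 3 (0xFD): reg=0xBF
After byte 4 (0x4B): reg=0xC2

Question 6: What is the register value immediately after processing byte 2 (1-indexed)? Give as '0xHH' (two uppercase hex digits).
After byte 1 (0x1C): reg=0x54
After byte 2 (0x45): reg=0x77

Answer: 0x77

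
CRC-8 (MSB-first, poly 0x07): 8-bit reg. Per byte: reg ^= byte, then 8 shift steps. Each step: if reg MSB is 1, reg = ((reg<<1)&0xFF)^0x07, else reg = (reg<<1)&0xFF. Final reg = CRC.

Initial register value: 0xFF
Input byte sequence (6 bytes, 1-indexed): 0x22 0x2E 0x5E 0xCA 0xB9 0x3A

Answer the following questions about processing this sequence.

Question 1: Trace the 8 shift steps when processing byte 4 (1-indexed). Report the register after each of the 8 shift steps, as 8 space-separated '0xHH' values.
Answer: 0x25 0x4A 0x94 0x2F 0x5E 0xBC 0x7F 0xFE

Derivation:
After byte 1 (0x22): reg=0x1D
After byte 2 (0x2E): reg=0x99
After byte 3 (0x5E): reg=0x5B
Register before byte 4: 0x5B
After XOR with byte 0xCA: 0x91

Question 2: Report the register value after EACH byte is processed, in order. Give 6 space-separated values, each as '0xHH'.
0x1D 0x99 0x5B 0xFE 0xD2 0x96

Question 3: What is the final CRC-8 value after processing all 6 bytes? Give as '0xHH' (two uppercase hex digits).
Answer: 0x96

Derivation:
After byte 1 (0x22): reg=0x1D
After byte 2 (0x2E): reg=0x99
After byte 3 (0x5E): reg=0x5B
After byte 4 (0xCA): reg=0xFE
After byte 5 (0xB9): reg=0xD2
After byte 6 (0x3A): reg=0x96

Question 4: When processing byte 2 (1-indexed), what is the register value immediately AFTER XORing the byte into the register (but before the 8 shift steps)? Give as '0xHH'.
Answer: 0x33

Derivation:
Register before byte 2: 0x1D
Byte 2: 0x2E
0x1D XOR 0x2E = 0x33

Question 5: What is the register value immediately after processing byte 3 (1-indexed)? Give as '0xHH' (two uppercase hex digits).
Answer: 0x5B

Derivation:
After byte 1 (0x22): reg=0x1D
After byte 2 (0x2E): reg=0x99
After byte 3 (0x5E): reg=0x5B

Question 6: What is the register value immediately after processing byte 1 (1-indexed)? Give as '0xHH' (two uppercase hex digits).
After byte 1 (0x22): reg=0x1D

Answer: 0x1D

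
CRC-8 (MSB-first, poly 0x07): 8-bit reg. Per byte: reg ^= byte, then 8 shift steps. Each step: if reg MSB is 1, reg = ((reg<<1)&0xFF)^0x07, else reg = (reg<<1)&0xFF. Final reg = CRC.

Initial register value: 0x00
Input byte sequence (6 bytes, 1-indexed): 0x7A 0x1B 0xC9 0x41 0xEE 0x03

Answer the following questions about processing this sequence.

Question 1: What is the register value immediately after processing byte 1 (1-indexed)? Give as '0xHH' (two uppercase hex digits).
After byte 1 (0x7A): reg=0x61

Answer: 0x61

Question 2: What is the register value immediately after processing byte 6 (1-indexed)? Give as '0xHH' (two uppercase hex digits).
Answer: 0x3E

Derivation:
After byte 1 (0x7A): reg=0x61
After byte 2 (0x1B): reg=0x61
After byte 3 (0xC9): reg=0x51
After byte 4 (0x41): reg=0x70
After byte 5 (0xEE): reg=0xD3
After byte 6 (0x03): reg=0x3E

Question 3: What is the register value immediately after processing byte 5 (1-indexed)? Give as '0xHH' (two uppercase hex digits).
After byte 1 (0x7A): reg=0x61
After byte 2 (0x1B): reg=0x61
After byte 3 (0xC9): reg=0x51
After byte 4 (0x41): reg=0x70
After byte 5 (0xEE): reg=0xD3

Answer: 0xD3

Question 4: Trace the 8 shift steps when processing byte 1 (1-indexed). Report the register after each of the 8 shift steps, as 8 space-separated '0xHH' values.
Register before byte 1: 0x00
After XOR with byte 0x7A: 0x7A

Answer: 0xF4 0xEF 0xD9 0xB5 0x6D 0xDA 0xB3 0x61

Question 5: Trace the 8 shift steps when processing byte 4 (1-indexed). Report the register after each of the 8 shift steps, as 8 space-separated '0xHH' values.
After byte 1 (0x7A): reg=0x61
After byte 2 (0x1B): reg=0x61
After byte 3 (0xC9): reg=0x51
Register before byte 4: 0x51
After XOR with byte 0x41: 0x10

Answer: 0x20 0x40 0x80 0x07 0x0E 0x1C 0x38 0x70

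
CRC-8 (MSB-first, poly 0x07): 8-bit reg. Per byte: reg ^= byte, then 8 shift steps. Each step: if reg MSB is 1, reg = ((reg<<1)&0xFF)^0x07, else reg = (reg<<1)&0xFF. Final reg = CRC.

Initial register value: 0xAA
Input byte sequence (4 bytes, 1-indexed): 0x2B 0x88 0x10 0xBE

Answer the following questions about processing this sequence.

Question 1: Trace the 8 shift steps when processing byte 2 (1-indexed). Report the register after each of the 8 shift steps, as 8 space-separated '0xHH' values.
Answer: 0x0C 0x18 0x30 0x60 0xC0 0x87 0x09 0x12

Derivation:
After byte 1 (0x2B): reg=0x8E
Register before byte 2: 0x8E
After XOR with byte 0x88: 0x06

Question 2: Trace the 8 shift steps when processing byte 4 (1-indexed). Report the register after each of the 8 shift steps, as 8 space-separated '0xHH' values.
Answer: 0x67 0xCE 0x9B 0x31 0x62 0xC4 0x8F 0x19

Derivation:
After byte 1 (0x2B): reg=0x8E
After byte 2 (0x88): reg=0x12
After byte 3 (0x10): reg=0x0E
Register before byte 4: 0x0E
After XOR with byte 0xBE: 0xB0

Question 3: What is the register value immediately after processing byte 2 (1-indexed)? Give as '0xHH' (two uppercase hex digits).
After byte 1 (0x2B): reg=0x8E
After byte 2 (0x88): reg=0x12

Answer: 0x12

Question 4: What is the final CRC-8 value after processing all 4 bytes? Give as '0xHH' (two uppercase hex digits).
After byte 1 (0x2B): reg=0x8E
After byte 2 (0x88): reg=0x12
After byte 3 (0x10): reg=0x0E
After byte 4 (0xBE): reg=0x19

Answer: 0x19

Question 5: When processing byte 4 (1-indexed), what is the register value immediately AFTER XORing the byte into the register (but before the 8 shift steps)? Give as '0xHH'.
Answer: 0xB0

Derivation:
Register before byte 4: 0x0E
Byte 4: 0xBE
0x0E XOR 0xBE = 0xB0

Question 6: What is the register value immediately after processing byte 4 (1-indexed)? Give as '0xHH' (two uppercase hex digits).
Answer: 0x19

Derivation:
After byte 1 (0x2B): reg=0x8E
After byte 2 (0x88): reg=0x12
After byte 3 (0x10): reg=0x0E
After byte 4 (0xBE): reg=0x19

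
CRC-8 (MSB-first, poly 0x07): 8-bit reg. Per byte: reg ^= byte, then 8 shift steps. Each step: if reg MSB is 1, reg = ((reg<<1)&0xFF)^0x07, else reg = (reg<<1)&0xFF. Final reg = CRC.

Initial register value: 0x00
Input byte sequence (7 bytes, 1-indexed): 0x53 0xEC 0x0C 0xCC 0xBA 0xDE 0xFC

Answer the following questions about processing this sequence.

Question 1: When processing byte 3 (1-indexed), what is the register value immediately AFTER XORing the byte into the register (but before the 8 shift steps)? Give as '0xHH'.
Register before byte 3: 0xB9
Byte 3: 0x0C
0xB9 XOR 0x0C = 0xB5

Answer: 0xB5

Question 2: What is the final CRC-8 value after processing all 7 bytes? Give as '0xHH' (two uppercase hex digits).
After byte 1 (0x53): reg=0xBE
After byte 2 (0xEC): reg=0xB9
After byte 3 (0x0C): reg=0x02
After byte 4 (0xCC): reg=0x64
After byte 5 (0xBA): reg=0x14
After byte 6 (0xDE): reg=0x78
After byte 7 (0xFC): reg=0x95

Answer: 0x95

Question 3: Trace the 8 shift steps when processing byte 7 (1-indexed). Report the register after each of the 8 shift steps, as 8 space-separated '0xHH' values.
Answer: 0x0F 0x1E 0x3C 0x78 0xF0 0xE7 0xC9 0x95

Derivation:
After byte 1 (0x53): reg=0xBE
After byte 2 (0xEC): reg=0xB9
After byte 3 (0x0C): reg=0x02
After byte 4 (0xCC): reg=0x64
After byte 5 (0xBA): reg=0x14
After byte 6 (0xDE): reg=0x78
Register before byte 7: 0x78
After XOR with byte 0xFC: 0x84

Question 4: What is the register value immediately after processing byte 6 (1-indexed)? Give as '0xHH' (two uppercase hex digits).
Answer: 0x78

Derivation:
After byte 1 (0x53): reg=0xBE
After byte 2 (0xEC): reg=0xB9
After byte 3 (0x0C): reg=0x02
After byte 4 (0xCC): reg=0x64
After byte 5 (0xBA): reg=0x14
After byte 6 (0xDE): reg=0x78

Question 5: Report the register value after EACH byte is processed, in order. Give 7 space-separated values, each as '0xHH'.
0xBE 0xB9 0x02 0x64 0x14 0x78 0x95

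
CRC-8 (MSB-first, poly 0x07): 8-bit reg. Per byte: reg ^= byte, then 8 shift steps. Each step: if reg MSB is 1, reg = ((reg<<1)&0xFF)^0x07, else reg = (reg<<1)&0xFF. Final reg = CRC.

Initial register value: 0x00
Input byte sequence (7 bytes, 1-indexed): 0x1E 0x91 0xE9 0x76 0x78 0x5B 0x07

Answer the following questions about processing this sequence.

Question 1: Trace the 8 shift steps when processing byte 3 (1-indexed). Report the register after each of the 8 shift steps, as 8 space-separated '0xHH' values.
Answer: 0x2B 0x56 0xAC 0x5F 0xBE 0x7B 0xF6 0xEB

Derivation:
After byte 1 (0x1E): reg=0x5A
After byte 2 (0x91): reg=0x7F
Register before byte 3: 0x7F
After XOR with byte 0xE9: 0x96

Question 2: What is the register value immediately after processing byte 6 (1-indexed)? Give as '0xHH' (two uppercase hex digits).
Answer: 0xB4

Derivation:
After byte 1 (0x1E): reg=0x5A
After byte 2 (0x91): reg=0x7F
After byte 3 (0xE9): reg=0xEB
After byte 4 (0x76): reg=0xDA
After byte 5 (0x78): reg=0x67
After byte 6 (0x5B): reg=0xB4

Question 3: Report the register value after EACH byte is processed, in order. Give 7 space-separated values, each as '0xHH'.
0x5A 0x7F 0xEB 0xDA 0x67 0xB4 0x10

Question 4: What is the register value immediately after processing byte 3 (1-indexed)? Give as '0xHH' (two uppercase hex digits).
After byte 1 (0x1E): reg=0x5A
After byte 2 (0x91): reg=0x7F
After byte 3 (0xE9): reg=0xEB

Answer: 0xEB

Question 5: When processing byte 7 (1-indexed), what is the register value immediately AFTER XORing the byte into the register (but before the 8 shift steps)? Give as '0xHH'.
Register before byte 7: 0xB4
Byte 7: 0x07
0xB4 XOR 0x07 = 0xB3

Answer: 0xB3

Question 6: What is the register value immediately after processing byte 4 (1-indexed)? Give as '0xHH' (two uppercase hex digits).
Answer: 0xDA

Derivation:
After byte 1 (0x1E): reg=0x5A
After byte 2 (0x91): reg=0x7F
After byte 3 (0xE9): reg=0xEB
After byte 4 (0x76): reg=0xDA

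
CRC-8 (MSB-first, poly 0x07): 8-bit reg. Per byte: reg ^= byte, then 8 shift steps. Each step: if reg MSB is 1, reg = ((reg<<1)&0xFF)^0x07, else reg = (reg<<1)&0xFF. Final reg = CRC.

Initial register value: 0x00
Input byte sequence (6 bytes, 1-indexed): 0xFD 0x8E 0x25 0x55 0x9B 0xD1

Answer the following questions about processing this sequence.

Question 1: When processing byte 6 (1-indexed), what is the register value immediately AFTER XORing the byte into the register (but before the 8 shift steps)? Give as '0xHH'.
Register before byte 6: 0x0E
Byte 6: 0xD1
0x0E XOR 0xD1 = 0xDF

Answer: 0xDF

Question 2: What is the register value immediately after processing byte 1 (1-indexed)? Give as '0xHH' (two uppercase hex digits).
After byte 1 (0xFD): reg=0xFD

Answer: 0xFD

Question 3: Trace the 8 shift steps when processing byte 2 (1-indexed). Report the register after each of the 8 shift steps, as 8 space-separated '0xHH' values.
After byte 1 (0xFD): reg=0xFD
Register before byte 2: 0xFD
After XOR with byte 0x8E: 0x73

Answer: 0xE6 0xCB 0x91 0x25 0x4A 0x94 0x2F 0x5E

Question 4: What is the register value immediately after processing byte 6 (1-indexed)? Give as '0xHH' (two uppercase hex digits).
Answer: 0x13

Derivation:
After byte 1 (0xFD): reg=0xFD
After byte 2 (0x8E): reg=0x5E
After byte 3 (0x25): reg=0x66
After byte 4 (0x55): reg=0x99
After byte 5 (0x9B): reg=0x0E
After byte 6 (0xD1): reg=0x13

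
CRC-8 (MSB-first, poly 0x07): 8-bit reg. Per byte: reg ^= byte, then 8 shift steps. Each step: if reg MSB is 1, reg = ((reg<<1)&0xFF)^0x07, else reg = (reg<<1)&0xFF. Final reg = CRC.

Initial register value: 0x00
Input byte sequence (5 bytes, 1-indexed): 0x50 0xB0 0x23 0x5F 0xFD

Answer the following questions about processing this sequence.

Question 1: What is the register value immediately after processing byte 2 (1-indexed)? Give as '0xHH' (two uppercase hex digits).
Answer: 0x15

Derivation:
After byte 1 (0x50): reg=0xB7
After byte 2 (0xB0): reg=0x15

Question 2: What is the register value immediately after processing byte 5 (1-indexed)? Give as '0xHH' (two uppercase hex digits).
Answer: 0xAE

Derivation:
After byte 1 (0x50): reg=0xB7
After byte 2 (0xB0): reg=0x15
After byte 3 (0x23): reg=0x82
After byte 4 (0x5F): reg=0x1D
After byte 5 (0xFD): reg=0xAE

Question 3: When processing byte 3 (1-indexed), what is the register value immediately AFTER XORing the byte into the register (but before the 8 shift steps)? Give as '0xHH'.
Answer: 0x36

Derivation:
Register before byte 3: 0x15
Byte 3: 0x23
0x15 XOR 0x23 = 0x36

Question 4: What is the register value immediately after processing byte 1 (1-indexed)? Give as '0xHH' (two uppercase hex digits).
Answer: 0xB7

Derivation:
After byte 1 (0x50): reg=0xB7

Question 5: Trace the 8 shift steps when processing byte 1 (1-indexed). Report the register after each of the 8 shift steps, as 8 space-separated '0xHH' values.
Answer: 0xA0 0x47 0x8E 0x1B 0x36 0x6C 0xD8 0xB7

Derivation:
Register before byte 1: 0x00
After XOR with byte 0x50: 0x50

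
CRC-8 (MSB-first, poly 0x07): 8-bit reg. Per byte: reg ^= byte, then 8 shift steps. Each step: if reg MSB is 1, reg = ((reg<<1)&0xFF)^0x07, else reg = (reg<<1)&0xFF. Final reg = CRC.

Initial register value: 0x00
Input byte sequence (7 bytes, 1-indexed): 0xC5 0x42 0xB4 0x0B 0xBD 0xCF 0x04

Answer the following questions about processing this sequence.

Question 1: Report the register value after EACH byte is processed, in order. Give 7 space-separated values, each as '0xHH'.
0x55 0x65 0x39 0x9E 0xE9 0xF2 0xCC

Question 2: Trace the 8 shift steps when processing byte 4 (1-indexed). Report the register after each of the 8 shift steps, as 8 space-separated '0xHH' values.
After byte 1 (0xC5): reg=0x55
After byte 2 (0x42): reg=0x65
After byte 3 (0xB4): reg=0x39
Register before byte 4: 0x39
After XOR with byte 0x0B: 0x32

Answer: 0x64 0xC8 0x97 0x29 0x52 0xA4 0x4F 0x9E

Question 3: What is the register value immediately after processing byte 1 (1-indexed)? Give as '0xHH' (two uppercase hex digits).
Answer: 0x55

Derivation:
After byte 1 (0xC5): reg=0x55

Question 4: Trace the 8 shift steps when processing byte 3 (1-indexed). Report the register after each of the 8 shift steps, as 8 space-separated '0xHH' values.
After byte 1 (0xC5): reg=0x55
After byte 2 (0x42): reg=0x65
Register before byte 3: 0x65
After XOR with byte 0xB4: 0xD1

Answer: 0xA5 0x4D 0x9A 0x33 0x66 0xCC 0x9F 0x39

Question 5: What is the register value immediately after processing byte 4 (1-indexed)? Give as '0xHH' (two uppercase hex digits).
Answer: 0x9E

Derivation:
After byte 1 (0xC5): reg=0x55
After byte 2 (0x42): reg=0x65
After byte 3 (0xB4): reg=0x39
After byte 4 (0x0B): reg=0x9E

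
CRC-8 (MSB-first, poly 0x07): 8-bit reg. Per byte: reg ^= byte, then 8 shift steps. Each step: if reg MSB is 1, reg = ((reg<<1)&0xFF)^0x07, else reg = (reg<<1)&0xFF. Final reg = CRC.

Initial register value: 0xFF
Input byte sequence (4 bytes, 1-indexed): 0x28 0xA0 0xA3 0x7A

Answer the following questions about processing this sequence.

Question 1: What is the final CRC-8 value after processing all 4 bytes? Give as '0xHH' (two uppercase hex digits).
After byte 1 (0x28): reg=0x2B
After byte 2 (0xA0): reg=0xB8
After byte 3 (0xA3): reg=0x41
After byte 4 (0x7A): reg=0xA1

Answer: 0xA1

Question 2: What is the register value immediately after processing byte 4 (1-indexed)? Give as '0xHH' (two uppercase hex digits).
After byte 1 (0x28): reg=0x2B
After byte 2 (0xA0): reg=0xB8
After byte 3 (0xA3): reg=0x41
After byte 4 (0x7A): reg=0xA1

Answer: 0xA1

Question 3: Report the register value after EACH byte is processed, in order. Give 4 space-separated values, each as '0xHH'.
0x2B 0xB8 0x41 0xA1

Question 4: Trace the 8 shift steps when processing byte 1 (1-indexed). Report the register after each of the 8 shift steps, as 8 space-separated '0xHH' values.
Register before byte 1: 0xFF
After XOR with byte 0x28: 0xD7

Answer: 0xA9 0x55 0xAA 0x53 0xA6 0x4B 0x96 0x2B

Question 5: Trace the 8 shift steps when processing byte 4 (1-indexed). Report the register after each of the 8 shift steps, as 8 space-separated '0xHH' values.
Answer: 0x76 0xEC 0xDF 0xB9 0x75 0xEA 0xD3 0xA1

Derivation:
After byte 1 (0x28): reg=0x2B
After byte 2 (0xA0): reg=0xB8
After byte 3 (0xA3): reg=0x41
Register before byte 4: 0x41
After XOR with byte 0x7A: 0x3B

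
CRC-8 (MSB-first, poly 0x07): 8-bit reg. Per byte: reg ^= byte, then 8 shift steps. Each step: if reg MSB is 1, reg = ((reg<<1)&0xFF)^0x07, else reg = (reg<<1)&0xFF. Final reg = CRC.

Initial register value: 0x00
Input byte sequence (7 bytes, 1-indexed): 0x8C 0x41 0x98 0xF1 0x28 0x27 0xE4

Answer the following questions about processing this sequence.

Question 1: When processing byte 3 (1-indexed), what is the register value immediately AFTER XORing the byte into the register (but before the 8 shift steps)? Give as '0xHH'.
Answer: 0x12

Derivation:
Register before byte 3: 0x8A
Byte 3: 0x98
0x8A XOR 0x98 = 0x12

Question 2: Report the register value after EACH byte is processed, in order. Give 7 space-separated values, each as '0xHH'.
0xAD 0x8A 0x7E 0xA4 0xAD 0xBF 0x86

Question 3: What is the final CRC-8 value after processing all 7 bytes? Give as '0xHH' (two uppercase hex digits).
After byte 1 (0x8C): reg=0xAD
After byte 2 (0x41): reg=0x8A
After byte 3 (0x98): reg=0x7E
After byte 4 (0xF1): reg=0xA4
After byte 5 (0x28): reg=0xAD
After byte 6 (0x27): reg=0xBF
After byte 7 (0xE4): reg=0x86

Answer: 0x86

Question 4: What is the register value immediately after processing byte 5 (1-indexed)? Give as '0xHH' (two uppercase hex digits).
Answer: 0xAD

Derivation:
After byte 1 (0x8C): reg=0xAD
After byte 2 (0x41): reg=0x8A
After byte 3 (0x98): reg=0x7E
After byte 4 (0xF1): reg=0xA4
After byte 5 (0x28): reg=0xAD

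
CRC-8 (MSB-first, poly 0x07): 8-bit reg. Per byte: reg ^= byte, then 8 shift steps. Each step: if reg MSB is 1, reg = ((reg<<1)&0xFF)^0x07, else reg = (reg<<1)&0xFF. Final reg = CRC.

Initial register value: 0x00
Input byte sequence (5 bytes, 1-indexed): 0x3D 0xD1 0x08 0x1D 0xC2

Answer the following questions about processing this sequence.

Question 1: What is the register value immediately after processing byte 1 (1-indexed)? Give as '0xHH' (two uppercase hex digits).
Answer: 0xB3

Derivation:
After byte 1 (0x3D): reg=0xB3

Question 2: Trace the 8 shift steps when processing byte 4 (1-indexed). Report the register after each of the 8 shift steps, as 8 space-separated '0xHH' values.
Answer: 0xF3 0xE1 0xC5 0x8D 0x1D 0x3A 0x74 0xE8

Derivation:
After byte 1 (0x3D): reg=0xB3
After byte 2 (0xD1): reg=0x29
After byte 3 (0x08): reg=0xE7
Register before byte 4: 0xE7
After XOR with byte 0x1D: 0xFA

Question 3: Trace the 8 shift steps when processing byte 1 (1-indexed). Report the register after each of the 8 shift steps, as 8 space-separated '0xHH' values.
Register before byte 1: 0x00
After XOR with byte 0x3D: 0x3D

Answer: 0x7A 0xF4 0xEF 0xD9 0xB5 0x6D 0xDA 0xB3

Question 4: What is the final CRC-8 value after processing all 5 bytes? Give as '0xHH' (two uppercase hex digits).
After byte 1 (0x3D): reg=0xB3
After byte 2 (0xD1): reg=0x29
After byte 3 (0x08): reg=0xE7
After byte 4 (0x1D): reg=0xE8
After byte 5 (0xC2): reg=0xD6

Answer: 0xD6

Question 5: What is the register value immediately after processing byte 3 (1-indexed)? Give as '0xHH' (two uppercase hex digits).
After byte 1 (0x3D): reg=0xB3
After byte 2 (0xD1): reg=0x29
After byte 3 (0x08): reg=0xE7

Answer: 0xE7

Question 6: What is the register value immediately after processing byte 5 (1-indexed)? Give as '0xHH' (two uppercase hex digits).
After byte 1 (0x3D): reg=0xB3
After byte 2 (0xD1): reg=0x29
After byte 3 (0x08): reg=0xE7
After byte 4 (0x1D): reg=0xE8
After byte 5 (0xC2): reg=0xD6

Answer: 0xD6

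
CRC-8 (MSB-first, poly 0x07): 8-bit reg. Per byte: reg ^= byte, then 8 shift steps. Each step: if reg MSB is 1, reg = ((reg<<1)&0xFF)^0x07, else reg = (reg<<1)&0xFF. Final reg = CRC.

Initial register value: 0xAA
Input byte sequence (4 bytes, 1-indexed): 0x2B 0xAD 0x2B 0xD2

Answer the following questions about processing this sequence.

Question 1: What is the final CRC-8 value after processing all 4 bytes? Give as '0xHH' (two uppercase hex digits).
Answer: 0xF7

Derivation:
After byte 1 (0x2B): reg=0x8E
After byte 2 (0xAD): reg=0xE9
After byte 3 (0x2B): reg=0x40
After byte 4 (0xD2): reg=0xF7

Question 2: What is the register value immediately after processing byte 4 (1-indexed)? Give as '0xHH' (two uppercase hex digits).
Answer: 0xF7

Derivation:
After byte 1 (0x2B): reg=0x8E
After byte 2 (0xAD): reg=0xE9
After byte 3 (0x2B): reg=0x40
After byte 4 (0xD2): reg=0xF7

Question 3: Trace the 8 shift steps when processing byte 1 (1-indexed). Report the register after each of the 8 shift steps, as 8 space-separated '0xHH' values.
Answer: 0x05 0x0A 0x14 0x28 0x50 0xA0 0x47 0x8E

Derivation:
Register before byte 1: 0xAA
After XOR with byte 0x2B: 0x81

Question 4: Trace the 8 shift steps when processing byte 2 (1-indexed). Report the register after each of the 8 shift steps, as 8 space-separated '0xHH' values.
After byte 1 (0x2B): reg=0x8E
Register before byte 2: 0x8E
After XOR with byte 0xAD: 0x23

Answer: 0x46 0x8C 0x1F 0x3E 0x7C 0xF8 0xF7 0xE9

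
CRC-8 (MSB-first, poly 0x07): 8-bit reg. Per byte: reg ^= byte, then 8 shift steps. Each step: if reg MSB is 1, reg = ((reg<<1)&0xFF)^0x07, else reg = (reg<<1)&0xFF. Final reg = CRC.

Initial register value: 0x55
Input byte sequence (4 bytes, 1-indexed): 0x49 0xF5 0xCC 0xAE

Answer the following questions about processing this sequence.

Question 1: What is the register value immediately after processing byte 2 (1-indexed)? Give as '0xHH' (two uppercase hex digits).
After byte 1 (0x49): reg=0x54
After byte 2 (0xF5): reg=0x6E

Answer: 0x6E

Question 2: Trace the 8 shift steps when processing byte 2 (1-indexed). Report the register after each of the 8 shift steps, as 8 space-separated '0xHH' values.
After byte 1 (0x49): reg=0x54
Register before byte 2: 0x54
After XOR with byte 0xF5: 0xA1

Answer: 0x45 0x8A 0x13 0x26 0x4C 0x98 0x37 0x6E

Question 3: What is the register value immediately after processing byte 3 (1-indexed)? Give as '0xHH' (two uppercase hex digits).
After byte 1 (0x49): reg=0x54
After byte 2 (0xF5): reg=0x6E
After byte 3 (0xCC): reg=0x67

Answer: 0x67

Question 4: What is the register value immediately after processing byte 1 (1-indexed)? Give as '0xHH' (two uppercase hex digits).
Answer: 0x54

Derivation:
After byte 1 (0x49): reg=0x54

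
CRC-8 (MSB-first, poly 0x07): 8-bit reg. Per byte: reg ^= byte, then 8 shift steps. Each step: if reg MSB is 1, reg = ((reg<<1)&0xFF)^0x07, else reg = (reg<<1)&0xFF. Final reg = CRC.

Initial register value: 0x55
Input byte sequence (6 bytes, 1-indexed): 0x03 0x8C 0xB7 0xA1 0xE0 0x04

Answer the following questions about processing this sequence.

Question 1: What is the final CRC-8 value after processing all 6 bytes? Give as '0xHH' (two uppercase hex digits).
Answer: 0x99

Derivation:
After byte 1 (0x03): reg=0xA5
After byte 2 (0x8C): reg=0xDF
After byte 3 (0xB7): reg=0x1F
After byte 4 (0xA1): reg=0x33
After byte 5 (0xE0): reg=0x37
After byte 6 (0x04): reg=0x99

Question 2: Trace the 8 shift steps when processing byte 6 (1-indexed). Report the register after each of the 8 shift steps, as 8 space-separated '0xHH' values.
After byte 1 (0x03): reg=0xA5
After byte 2 (0x8C): reg=0xDF
After byte 3 (0xB7): reg=0x1F
After byte 4 (0xA1): reg=0x33
After byte 5 (0xE0): reg=0x37
Register before byte 6: 0x37
After XOR with byte 0x04: 0x33

Answer: 0x66 0xCC 0x9F 0x39 0x72 0xE4 0xCF 0x99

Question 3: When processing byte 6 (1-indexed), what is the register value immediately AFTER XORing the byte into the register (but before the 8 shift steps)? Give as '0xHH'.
Register before byte 6: 0x37
Byte 6: 0x04
0x37 XOR 0x04 = 0x33

Answer: 0x33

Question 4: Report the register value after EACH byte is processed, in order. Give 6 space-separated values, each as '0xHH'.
0xA5 0xDF 0x1F 0x33 0x37 0x99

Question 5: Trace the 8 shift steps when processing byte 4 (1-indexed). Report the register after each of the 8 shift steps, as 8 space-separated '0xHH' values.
Answer: 0x7B 0xF6 0xEB 0xD1 0xA5 0x4D 0x9A 0x33

Derivation:
After byte 1 (0x03): reg=0xA5
After byte 2 (0x8C): reg=0xDF
After byte 3 (0xB7): reg=0x1F
Register before byte 4: 0x1F
After XOR with byte 0xA1: 0xBE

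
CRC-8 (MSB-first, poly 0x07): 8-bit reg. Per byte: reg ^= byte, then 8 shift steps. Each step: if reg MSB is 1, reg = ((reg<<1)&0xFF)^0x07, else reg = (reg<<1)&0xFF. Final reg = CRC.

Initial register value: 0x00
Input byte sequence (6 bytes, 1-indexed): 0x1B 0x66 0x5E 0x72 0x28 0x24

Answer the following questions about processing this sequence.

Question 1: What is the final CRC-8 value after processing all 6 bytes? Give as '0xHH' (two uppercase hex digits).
Answer: 0x3E

Derivation:
After byte 1 (0x1B): reg=0x41
After byte 2 (0x66): reg=0xF5
After byte 3 (0x5E): reg=0x58
After byte 4 (0x72): reg=0xD6
After byte 5 (0x28): reg=0xF4
After byte 6 (0x24): reg=0x3E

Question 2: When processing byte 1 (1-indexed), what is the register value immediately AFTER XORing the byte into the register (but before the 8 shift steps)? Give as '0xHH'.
Register before byte 1: 0x00
Byte 1: 0x1B
0x00 XOR 0x1B = 0x1B

Answer: 0x1B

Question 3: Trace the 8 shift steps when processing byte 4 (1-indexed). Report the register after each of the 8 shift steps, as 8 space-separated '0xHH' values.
Answer: 0x54 0xA8 0x57 0xAE 0x5B 0xB6 0x6B 0xD6

Derivation:
After byte 1 (0x1B): reg=0x41
After byte 2 (0x66): reg=0xF5
After byte 3 (0x5E): reg=0x58
Register before byte 4: 0x58
After XOR with byte 0x72: 0x2A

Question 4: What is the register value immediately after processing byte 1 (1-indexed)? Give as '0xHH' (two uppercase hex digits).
Answer: 0x41

Derivation:
After byte 1 (0x1B): reg=0x41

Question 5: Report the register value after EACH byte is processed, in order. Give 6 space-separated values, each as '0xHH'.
0x41 0xF5 0x58 0xD6 0xF4 0x3E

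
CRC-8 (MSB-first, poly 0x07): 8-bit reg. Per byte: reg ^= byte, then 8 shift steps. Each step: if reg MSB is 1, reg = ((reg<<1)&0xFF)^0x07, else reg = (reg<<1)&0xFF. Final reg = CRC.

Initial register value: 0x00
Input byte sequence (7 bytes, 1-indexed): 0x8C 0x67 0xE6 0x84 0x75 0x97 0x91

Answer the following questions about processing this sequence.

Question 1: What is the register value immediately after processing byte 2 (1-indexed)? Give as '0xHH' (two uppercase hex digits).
Answer: 0x78

Derivation:
After byte 1 (0x8C): reg=0xAD
After byte 2 (0x67): reg=0x78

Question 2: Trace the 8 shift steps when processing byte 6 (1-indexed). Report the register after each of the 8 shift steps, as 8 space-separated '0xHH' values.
Answer: 0x7F 0xFE 0xFB 0xF1 0xE5 0xCD 0x9D 0x3D

Derivation:
After byte 1 (0x8C): reg=0xAD
After byte 2 (0x67): reg=0x78
After byte 3 (0xE6): reg=0xD3
After byte 4 (0x84): reg=0xA2
After byte 5 (0x75): reg=0x2B
Register before byte 6: 0x2B
After XOR with byte 0x97: 0xBC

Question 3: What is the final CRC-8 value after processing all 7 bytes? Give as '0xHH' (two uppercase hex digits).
After byte 1 (0x8C): reg=0xAD
After byte 2 (0x67): reg=0x78
After byte 3 (0xE6): reg=0xD3
After byte 4 (0x84): reg=0xA2
After byte 5 (0x75): reg=0x2B
After byte 6 (0x97): reg=0x3D
After byte 7 (0x91): reg=0x4D

Answer: 0x4D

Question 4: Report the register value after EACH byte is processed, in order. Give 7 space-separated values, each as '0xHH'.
0xAD 0x78 0xD3 0xA2 0x2B 0x3D 0x4D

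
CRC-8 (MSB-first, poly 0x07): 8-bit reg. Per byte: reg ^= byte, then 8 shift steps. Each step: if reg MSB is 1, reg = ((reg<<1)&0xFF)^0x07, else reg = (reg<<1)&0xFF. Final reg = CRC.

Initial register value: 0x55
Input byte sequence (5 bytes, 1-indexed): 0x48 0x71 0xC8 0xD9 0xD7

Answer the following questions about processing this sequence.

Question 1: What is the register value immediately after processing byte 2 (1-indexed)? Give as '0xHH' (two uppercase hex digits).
Answer: 0xEE

Derivation:
After byte 1 (0x48): reg=0x53
After byte 2 (0x71): reg=0xEE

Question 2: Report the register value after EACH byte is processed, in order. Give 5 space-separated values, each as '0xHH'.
0x53 0xEE 0xF2 0xD1 0x12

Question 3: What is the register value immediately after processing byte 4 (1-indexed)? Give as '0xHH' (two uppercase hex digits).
After byte 1 (0x48): reg=0x53
After byte 2 (0x71): reg=0xEE
After byte 3 (0xC8): reg=0xF2
After byte 4 (0xD9): reg=0xD1

Answer: 0xD1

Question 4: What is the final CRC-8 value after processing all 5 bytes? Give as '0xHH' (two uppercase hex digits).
After byte 1 (0x48): reg=0x53
After byte 2 (0x71): reg=0xEE
After byte 3 (0xC8): reg=0xF2
After byte 4 (0xD9): reg=0xD1
After byte 5 (0xD7): reg=0x12

Answer: 0x12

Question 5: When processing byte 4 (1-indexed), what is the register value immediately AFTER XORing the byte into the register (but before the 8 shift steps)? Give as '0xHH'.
Answer: 0x2B

Derivation:
Register before byte 4: 0xF2
Byte 4: 0xD9
0xF2 XOR 0xD9 = 0x2B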